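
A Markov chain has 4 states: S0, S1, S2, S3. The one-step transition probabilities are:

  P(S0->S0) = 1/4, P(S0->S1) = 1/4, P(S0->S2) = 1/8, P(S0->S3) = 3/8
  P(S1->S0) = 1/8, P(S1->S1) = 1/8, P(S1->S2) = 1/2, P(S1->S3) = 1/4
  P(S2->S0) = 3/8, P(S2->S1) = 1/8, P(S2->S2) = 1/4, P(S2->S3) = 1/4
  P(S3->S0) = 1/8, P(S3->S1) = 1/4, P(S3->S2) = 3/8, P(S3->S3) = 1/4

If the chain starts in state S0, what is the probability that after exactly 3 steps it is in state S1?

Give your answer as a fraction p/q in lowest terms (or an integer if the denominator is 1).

Computing P^3 by repeated multiplication:
P^1 =
  S0: [1/4, 1/4, 1/8, 3/8]
  S1: [1/8, 1/8, 1/2, 1/4]
  S2: [3/8, 1/8, 1/4, 1/4]
  S3: [1/8, 1/4, 3/8, 1/4]
P^2 =
  S0: [3/16, 13/64, 21/64, 9/32]
  S1: [17/64, 11/64, 19/64, 17/64]
  S2: [15/64, 13/64, 17/64, 19/64]
  S3: [15/64, 11/64, 21/64, 17/64]
P^3 =
  S0: [59/256, 47/256, 5/16, 35/128]
  S1: [119/512, 49/256, 75/256, 145/512]
  S2: [113/512, 49/256, 79/256, 143/512]
  S3: [121/512, 3/16, 19/64, 143/512]

(P^3)[S0 -> S1] = 47/256

Answer: 47/256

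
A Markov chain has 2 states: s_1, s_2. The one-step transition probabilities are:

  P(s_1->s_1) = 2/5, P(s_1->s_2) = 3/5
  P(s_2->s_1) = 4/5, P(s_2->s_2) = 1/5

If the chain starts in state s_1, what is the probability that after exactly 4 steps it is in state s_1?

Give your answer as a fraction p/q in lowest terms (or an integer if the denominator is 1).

Computing P^4 by repeated multiplication:
P^1 =
  s_1: [2/5, 3/5]
  s_2: [4/5, 1/5]
P^2 =
  s_1: [16/25, 9/25]
  s_2: [12/25, 13/25]
P^3 =
  s_1: [68/125, 57/125]
  s_2: [76/125, 49/125]
P^4 =
  s_1: [364/625, 261/625]
  s_2: [348/625, 277/625]

(P^4)[s_1 -> s_1] = 364/625

Answer: 364/625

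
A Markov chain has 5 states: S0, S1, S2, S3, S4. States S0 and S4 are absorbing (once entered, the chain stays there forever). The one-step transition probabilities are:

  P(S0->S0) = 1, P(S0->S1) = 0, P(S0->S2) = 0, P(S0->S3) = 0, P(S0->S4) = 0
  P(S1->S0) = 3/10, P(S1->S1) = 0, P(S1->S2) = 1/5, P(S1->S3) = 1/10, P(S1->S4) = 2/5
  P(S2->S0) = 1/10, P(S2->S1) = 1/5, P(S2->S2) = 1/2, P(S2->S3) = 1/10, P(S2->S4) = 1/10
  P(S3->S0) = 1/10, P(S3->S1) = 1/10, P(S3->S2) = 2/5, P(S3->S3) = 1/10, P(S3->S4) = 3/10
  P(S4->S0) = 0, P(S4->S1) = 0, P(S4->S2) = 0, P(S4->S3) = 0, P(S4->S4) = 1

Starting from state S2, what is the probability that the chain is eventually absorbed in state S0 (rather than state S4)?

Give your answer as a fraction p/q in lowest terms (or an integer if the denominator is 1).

Answer: 158/359

Derivation:
Let a_i = P(absorbed in S0 | start in state i).
Boundary conditions: a_S0 = 1, a_S4 = 0.
For each transient state i, a_i = sum_j P(i->j) * a_j:
  a_S1 = 3/10*a_S0 + 0*a_S1 + 1/5*a_S2 + 1/10*a_S3 + 2/5*a_S4
  a_S2 = 1/10*a_S0 + 1/5*a_S1 + 1/2*a_S2 + 1/10*a_S3 + 1/10*a_S4
  a_S3 = 1/10*a_S0 + 1/10*a_S1 + 2/5*a_S2 + 1/10*a_S3 + 3/10*a_S4

Substituting a_S0 = 1 and a_S4 = 0, rearrange to (I - Q) a = r where r[i] = P(i -> S0):
  [1, -1/5, -1/10] . (a_S1, a_S2, a_S3) = 3/10
  [-1/5, 1/2, -1/10] . (a_S1, a_S2, a_S3) = 1/10
  [-1/10, -2/5, 9/10] . (a_S1, a_S2, a_S3) = 1/10

Solving yields:
  a_S1 = 152/359
  a_S2 = 158/359
  a_S3 = 127/359

Starting state is S2, so the absorption probability is a_S2 = 158/359.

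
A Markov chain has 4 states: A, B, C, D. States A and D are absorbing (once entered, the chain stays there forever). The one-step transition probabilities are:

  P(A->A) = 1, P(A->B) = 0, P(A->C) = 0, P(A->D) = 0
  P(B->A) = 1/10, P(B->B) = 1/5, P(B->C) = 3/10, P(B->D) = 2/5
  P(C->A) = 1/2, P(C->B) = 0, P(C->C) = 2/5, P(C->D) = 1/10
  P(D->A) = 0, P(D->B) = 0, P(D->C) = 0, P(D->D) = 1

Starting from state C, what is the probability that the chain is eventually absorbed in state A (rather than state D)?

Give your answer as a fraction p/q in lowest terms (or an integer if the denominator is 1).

Answer: 5/6

Derivation:
Let a_i = P(absorbed in A | start in state i).
Boundary conditions: a_A = 1, a_D = 0.
For each transient state i, a_i = sum_j P(i->j) * a_j:
  a_B = 1/10*a_A + 1/5*a_B + 3/10*a_C + 2/5*a_D
  a_C = 1/2*a_A + 0*a_B + 2/5*a_C + 1/10*a_D

Substituting a_A = 1 and a_D = 0, rearrange to (I - Q) a = r where r[i] = P(i -> A):
  [4/5, -3/10] . (a_B, a_C) = 1/10
  [0, 3/5] . (a_B, a_C) = 1/2

Solving yields:
  a_B = 7/16
  a_C = 5/6

Starting state is C, so the absorption probability is a_C = 5/6.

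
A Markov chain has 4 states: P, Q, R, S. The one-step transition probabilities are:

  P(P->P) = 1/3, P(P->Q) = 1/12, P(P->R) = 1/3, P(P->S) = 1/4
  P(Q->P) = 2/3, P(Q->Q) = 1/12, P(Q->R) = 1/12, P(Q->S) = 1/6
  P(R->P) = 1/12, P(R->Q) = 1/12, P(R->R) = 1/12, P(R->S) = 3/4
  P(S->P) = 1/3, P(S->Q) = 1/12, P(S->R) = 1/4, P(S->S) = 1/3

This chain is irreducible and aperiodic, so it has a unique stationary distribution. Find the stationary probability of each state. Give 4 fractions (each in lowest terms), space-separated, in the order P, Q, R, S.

Answer: 313/1026 1/12 115/513 265/684

Derivation:
The stationary distribution satisfies pi = pi * P, i.e.:
  pi_P = 1/3*pi_P + 2/3*pi_Q + 1/12*pi_R + 1/3*pi_S
  pi_Q = 1/12*pi_P + 1/12*pi_Q + 1/12*pi_R + 1/12*pi_S
  pi_R = 1/3*pi_P + 1/12*pi_Q + 1/12*pi_R + 1/4*pi_S
  pi_S = 1/4*pi_P + 1/6*pi_Q + 3/4*pi_R + 1/3*pi_S
with normalization: pi_P + pi_Q + pi_R + pi_S = 1.

Using the first 3 balance equations plus normalization, the linear system A*pi = b is:
  [-2/3, 2/3, 1/12, 1/3] . pi = 0
  [1/12, -11/12, 1/12, 1/12] . pi = 0
  [1/3, 1/12, -11/12, 1/4] . pi = 0
  [1, 1, 1, 1] . pi = 1

Solving yields:
  pi_P = 313/1026
  pi_Q = 1/12
  pi_R = 115/513
  pi_S = 265/684

Verification (pi * P):
  313/1026*1/3 + 1/12*2/3 + 115/513*1/12 + 265/684*1/3 = 313/1026 = pi_P  (ok)
  313/1026*1/12 + 1/12*1/12 + 115/513*1/12 + 265/684*1/12 = 1/12 = pi_Q  (ok)
  313/1026*1/3 + 1/12*1/12 + 115/513*1/12 + 265/684*1/4 = 115/513 = pi_R  (ok)
  313/1026*1/4 + 1/12*1/6 + 115/513*3/4 + 265/684*1/3 = 265/684 = pi_S  (ok)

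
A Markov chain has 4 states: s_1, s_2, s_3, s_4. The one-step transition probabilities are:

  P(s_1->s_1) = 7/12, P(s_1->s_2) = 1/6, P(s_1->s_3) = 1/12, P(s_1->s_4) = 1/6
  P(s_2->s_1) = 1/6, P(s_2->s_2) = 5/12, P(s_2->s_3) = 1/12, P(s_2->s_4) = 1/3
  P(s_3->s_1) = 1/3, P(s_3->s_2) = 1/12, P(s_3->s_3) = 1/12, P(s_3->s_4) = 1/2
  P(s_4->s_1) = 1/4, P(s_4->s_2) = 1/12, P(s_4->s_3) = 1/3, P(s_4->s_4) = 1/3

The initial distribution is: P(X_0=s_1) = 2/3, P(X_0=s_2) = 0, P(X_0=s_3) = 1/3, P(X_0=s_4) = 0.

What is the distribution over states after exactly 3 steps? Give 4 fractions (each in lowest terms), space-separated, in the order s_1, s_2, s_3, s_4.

Propagating the distribution step by step (d_{t+1} = d_t * P):
d_0 = (s_1=2/3, s_2=0, s_3=1/3, s_4=0)
  d_1[s_1] = 2/3*7/12 + 0*1/6 + 1/3*1/3 + 0*1/4 = 1/2
  d_1[s_2] = 2/3*1/6 + 0*5/12 + 1/3*1/12 + 0*1/12 = 5/36
  d_1[s_3] = 2/3*1/12 + 0*1/12 + 1/3*1/12 + 0*1/3 = 1/12
  d_1[s_4] = 2/3*1/6 + 0*1/3 + 1/3*1/2 + 0*1/3 = 5/18
d_1 = (s_1=1/2, s_2=5/36, s_3=1/12, s_4=5/18)
  d_2[s_1] = 1/2*7/12 + 5/36*1/6 + 1/12*1/3 + 5/18*1/4 = 89/216
  d_2[s_2] = 1/2*1/6 + 5/36*5/12 + 1/12*1/12 + 5/18*1/12 = 37/216
  d_2[s_3] = 1/2*1/12 + 5/36*1/12 + 1/12*1/12 + 5/18*1/3 = 11/72
  d_2[s_4] = 1/2*1/6 + 5/36*1/3 + 1/12*1/2 + 5/18*1/3 = 19/72
d_2 = (s_1=89/216, s_2=37/216, s_3=11/72, s_4=19/72)
  d_3[s_1] = 89/216*7/12 + 37/216*1/6 + 11/72*1/3 + 19/72*1/4 = 125/324
  d_3[s_2] = 89/216*1/6 + 37/216*5/12 + 11/72*1/12 + 19/72*1/12 = 151/864
  d_3[s_3] = 89/216*1/12 + 37/216*1/12 + 11/72*1/12 + 19/72*1/3 = 43/288
  d_3[s_4] = 89/216*1/6 + 37/216*1/3 + 11/72*1/2 + 19/72*1/3 = 47/162
d_3 = (s_1=125/324, s_2=151/864, s_3=43/288, s_4=47/162)

Answer: 125/324 151/864 43/288 47/162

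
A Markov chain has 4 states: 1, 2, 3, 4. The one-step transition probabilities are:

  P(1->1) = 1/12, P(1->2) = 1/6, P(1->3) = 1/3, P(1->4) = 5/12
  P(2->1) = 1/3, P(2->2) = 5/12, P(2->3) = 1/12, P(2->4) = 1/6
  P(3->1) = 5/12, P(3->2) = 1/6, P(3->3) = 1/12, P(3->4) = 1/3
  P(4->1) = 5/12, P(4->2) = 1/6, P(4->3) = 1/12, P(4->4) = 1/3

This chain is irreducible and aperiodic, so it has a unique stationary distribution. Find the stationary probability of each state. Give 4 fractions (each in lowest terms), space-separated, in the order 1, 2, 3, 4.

Answer: 43/144 2/9 91/576 185/576

Derivation:
The stationary distribution satisfies pi = pi * P, i.e.:
  pi_1 = 1/12*pi_1 + 1/3*pi_2 + 5/12*pi_3 + 5/12*pi_4
  pi_2 = 1/6*pi_1 + 5/12*pi_2 + 1/6*pi_3 + 1/6*pi_4
  pi_3 = 1/3*pi_1 + 1/12*pi_2 + 1/12*pi_3 + 1/12*pi_4
  pi_4 = 5/12*pi_1 + 1/6*pi_2 + 1/3*pi_3 + 1/3*pi_4
with normalization: pi_1 + pi_2 + pi_3 + pi_4 = 1.

Using the first 3 balance equations plus normalization, the linear system A*pi = b is:
  [-11/12, 1/3, 5/12, 5/12] . pi = 0
  [1/6, -7/12, 1/6, 1/6] . pi = 0
  [1/3, 1/12, -11/12, 1/12] . pi = 0
  [1, 1, 1, 1] . pi = 1

Solving yields:
  pi_1 = 43/144
  pi_2 = 2/9
  pi_3 = 91/576
  pi_4 = 185/576

Verification (pi * P):
  43/144*1/12 + 2/9*1/3 + 91/576*5/12 + 185/576*5/12 = 43/144 = pi_1  (ok)
  43/144*1/6 + 2/9*5/12 + 91/576*1/6 + 185/576*1/6 = 2/9 = pi_2  (ok)
  43/144*1/3 + 2/9*1/12 + 91/576*1/12 + 185/576*1/12 = 91/576 = pi_3  (ok)
  43/144*5/12 + 2/9*1/6 + 91/576*1/3 + 185/576*1/3 = 185/576 = pi_4  (ok)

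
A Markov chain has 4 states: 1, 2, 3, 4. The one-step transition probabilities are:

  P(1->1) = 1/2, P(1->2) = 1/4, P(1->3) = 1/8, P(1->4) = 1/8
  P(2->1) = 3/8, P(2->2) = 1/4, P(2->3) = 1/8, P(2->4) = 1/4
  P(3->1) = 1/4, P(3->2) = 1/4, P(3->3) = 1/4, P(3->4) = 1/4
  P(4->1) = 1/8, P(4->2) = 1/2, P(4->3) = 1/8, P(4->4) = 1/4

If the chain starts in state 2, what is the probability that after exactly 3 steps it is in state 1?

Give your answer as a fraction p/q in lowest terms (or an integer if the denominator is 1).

Computing P^3 by repeated multiplication:
P^1 =
  1: [1/2, 1/4, 1/8, 1/8]
  2: [3/8, 1/4, 1/8, 1/4]
  3: [1/4, 1/4, 1/4, 1/4]
  4: [1/8, 1/2, 1/8, 1/4]
P^2 =
  1: [25/64, 9/32, 9/64, 3/16]
  2: [11/32, 5/16, 9/64, 13/64]
  3: [5/16, 5/16, 5/32, 7/32]
  4: [5/16, 5/16, 9/64, 15/64]
P^3 =
  1: [23/64, 19/64, 73/512, 103/512]
  2: [179/512, 77/256, 73/512, 53/256]
  3: [87/256, 39/128, 37/256, 27/128]
  4: [173/512, 79/256, 73/512, 27/128]

(P^3)[2 -> 1] = 179/512

Answer: 179/512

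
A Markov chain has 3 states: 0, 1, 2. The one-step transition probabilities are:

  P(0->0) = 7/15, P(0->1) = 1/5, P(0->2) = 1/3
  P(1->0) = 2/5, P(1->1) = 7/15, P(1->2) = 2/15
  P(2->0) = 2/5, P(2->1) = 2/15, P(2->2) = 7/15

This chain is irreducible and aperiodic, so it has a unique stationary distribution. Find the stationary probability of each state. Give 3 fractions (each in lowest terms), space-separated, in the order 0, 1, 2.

Answer: 3/7 17/70 23/70

Derivation:
The stationary distribution satisfies pi = pi * P, i.e.:
  pi_0 = 7/15*pi_0 + 2/5*pi_1 + 2/5*pi_2
  pi_1 = 1/5*pi_0 + 7/15*pi_1 + 2/15*pi_2
  pi_2 = 1/3*pi_0 + 2/15*pi_1 + 7/15*pi_2
with normalization: pi_0 + pi_1 + pi_2 = 1.

Using the first 2 balance equations plus normalization, the linear system A*pi = b is:
  [-8/15, 2/5, 2/5] . pi = 0
  [1/5, -8/15, 2/15] . pi = 0
  [1, 1, 1] . pi = 1

Solving yields:
  pi_0 = 3/7
  pi_1 = 17/70
  pi_2 = 23/70

Verification (pi * P):
  3/7*7/15 + 17/70*2/5 + 23/70*2/5 = 3/7 = pi_0  (ok)
  3/7*1/5 + 17/70*7/15 + 23/70*2/15 = 17/70 = pi_1  (ok)
  3/7*1/3 + 17/70*2/15 + 23/70*7/15 = 23/70 = pi_2  (ok)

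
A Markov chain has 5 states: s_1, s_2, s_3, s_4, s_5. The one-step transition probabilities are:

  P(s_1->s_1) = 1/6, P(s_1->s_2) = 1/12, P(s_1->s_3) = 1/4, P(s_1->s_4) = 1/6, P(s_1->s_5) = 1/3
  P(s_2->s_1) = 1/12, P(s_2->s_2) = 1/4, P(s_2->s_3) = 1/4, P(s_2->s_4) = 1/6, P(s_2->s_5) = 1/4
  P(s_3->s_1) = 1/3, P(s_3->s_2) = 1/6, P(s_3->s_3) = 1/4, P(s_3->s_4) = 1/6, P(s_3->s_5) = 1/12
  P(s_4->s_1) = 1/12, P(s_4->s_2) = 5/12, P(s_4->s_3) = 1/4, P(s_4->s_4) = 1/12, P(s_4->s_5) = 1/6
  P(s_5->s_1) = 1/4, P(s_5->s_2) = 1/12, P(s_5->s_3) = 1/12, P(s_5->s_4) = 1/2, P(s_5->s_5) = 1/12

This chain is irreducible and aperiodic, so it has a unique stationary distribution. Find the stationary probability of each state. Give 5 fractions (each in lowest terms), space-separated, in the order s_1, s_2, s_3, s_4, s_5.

Answer: 2182/11873 4887/23746 2610/11873 2488/11873 4299/23746

Derivation:
The stationary distribution satisfies pi = pi * P, i.e.:
  pi_s_1 = 1/6*pi_s_1 + 1/12*pi_s_2 + 1/3*pi_s_3 + 1/12*pi_s_4 + 1/4*pi_s_5
  pi_s_2 = 1/12*pi_s_1 + 1/4*pi_s_2 + 1/6*pi_s_3 + 5/12*pi_s_4 + 1/12*pi_s_5
  pi_s_3 = 1/4*pi_s_1 + 1/4*pi_s_2 + 1/4*pi_s_3 + 1/4*pi_s_4 + 1/12*pi_s_5
  pi_s_4 = 1/6*pi_s_1 + 1/6*pi_s_2 + 1/6*pi_s_3 + 1/12*pi_s_4 + 1/2*pi_s_5
  pi_s_5 = 1/3*pi_s_1 + 1/4*pi_s_2 + 1/12*pi_s_3 + 1/6*pi_s_4 + 1/12*pi_s_5
with normalization: pi_s_1 + pi_s_2 + pi_s_3 + pi_s_4 + pi_s_5 = 1.

Using the first 4 balance equations plus normalization, the linear system A*pi = b is:
  [-5/6, 1/12, 1/3, 1/12, 1/4] . pi = 0
  [1/12, -3/4, 1/6, 5/12, 1/12] . pi = 0
  [1/4, 1/4, -3/4, 1/4, 1/12] . pi = 0
  [1/6, 1/6, 1/6, -11/12, 1/2] . pi = 0
  [1, 1, 1, 1, 1] . pi = 1

Solving yields:
  pi_s_1 = 2182/11873
  pi_s_2 = 4887/23746
  pi_s_3 = 2610/11873
  pi_s_4 = 2488/11873
  pi_s_5 = 4299/23746

Verification (pi * P):
  2182/11873*1/6 + 4887/23746*1/12 + 2610/11873*1/3 + 2488/11873*1/12 + 4299/23746*1/4 = 2182/11873 = pi_s_1  (ok)
  2182/11873*1/12 + 4887/23746*1/4 + 2610/11873*1/6 + 2488/11873*5/12 + 4299/23746*1/12 = 4887/23746 = pi_s_2  (ok)
  2182/11873*1/4 + 4887/23746*1/4 + 2610/11873*1/4 + 2488/11873*1/4 + 4299/23746*1/12 = 2610/11873 = pi_s_3  (ok)
  2182/11873*1/6 + 4887/23746*1/6 + 2610/11873*1/6 + 2488/11873*1/12 + 4299/23746*1/2 = 2488/11873 = pi_s_4  (ok)
  2182/11873*1/3 + 4887/23746*1/4 + 2610/11873*1/12 + 2488/11873*1/6 + 4299/23746*1/12 = 4299/23746 = pi_s_5  (ok)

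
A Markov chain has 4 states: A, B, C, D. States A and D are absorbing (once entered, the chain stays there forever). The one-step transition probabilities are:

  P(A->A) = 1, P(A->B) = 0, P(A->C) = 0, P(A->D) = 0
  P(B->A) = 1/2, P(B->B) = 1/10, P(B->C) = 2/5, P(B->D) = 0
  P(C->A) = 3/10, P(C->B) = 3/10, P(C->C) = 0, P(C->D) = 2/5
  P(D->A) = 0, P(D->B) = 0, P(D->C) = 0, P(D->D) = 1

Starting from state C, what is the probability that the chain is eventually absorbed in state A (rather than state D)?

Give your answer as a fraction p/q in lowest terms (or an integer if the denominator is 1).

Answer: 7/13

Derivation:
Let a_i = P(absorbed in A | start in state i).
Boundary conditions: a_A = 1, a_D = 0.
For each transient state i, a_i = sum_j P(i->j) * a_j:
  a_B = 1/2*a_A + 1/10*a_B + 2/5*a_C + 0*a_D
  a_C = 3/10*a_A + 3/10*a_B + 0*a_C + 2/5*a_D

Substituting a_A = 1 and a_D = 0, rearrange to (I - Q) a = r where r[i] = P(i -> A):
  [9/10, -2/5] . (a_B, a_C) = 1/2
  [-3/10, 1] . (a_B, a_C) = 3/10

Solving yields:
  a_B = 31/39
  a_C = 7/13

Starting state is C, so the absorption probability is a_C = 7/13.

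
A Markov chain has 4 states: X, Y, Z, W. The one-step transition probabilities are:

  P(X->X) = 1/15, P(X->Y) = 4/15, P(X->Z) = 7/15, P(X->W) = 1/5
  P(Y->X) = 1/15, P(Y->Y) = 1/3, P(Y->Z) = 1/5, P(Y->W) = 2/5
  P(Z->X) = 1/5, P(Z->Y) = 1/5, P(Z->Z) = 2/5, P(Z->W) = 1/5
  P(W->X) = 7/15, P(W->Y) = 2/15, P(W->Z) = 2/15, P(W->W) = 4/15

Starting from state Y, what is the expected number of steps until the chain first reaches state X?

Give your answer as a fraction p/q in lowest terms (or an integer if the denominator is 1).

Let h_i = expected steps to first reach X from state i.
Boundary: h_X = 0.
First-step equations for the other states:
  h_Y = 1 + 1/15*h_X + 1/3*h_Y + 1/5*h_Z + 2/5*h_W
  h_Z = 1 + 1/5*h_X + 1/5*h_Y + 2/5*h_Z + 1/5*h_W
  h_W = 1 + 7/15*h_X + 2/15*h_Y + 2/15*h_Z + 4/15*h_W

Substituting h_X = 0 and rearranging gives the linear system (I - Q) h = 1:
  [2/3, -1/5, -2/5] . (h_Y, h_Z, h_W) = 1
  [-1/5, 3/5, -1/5] . (h_Y, h_Z, h_W) = 1
  [-2/15, -2/15, 11/15] . (h_Y, h_Z, h_W) = 1

Solving yields:
  h_Y = 1005/223
  h_Z = 925/223
  h_W = 655/223

Starting state is Y, so the expected hitting time is h_Y = 1005/223.

Answer: 1005/223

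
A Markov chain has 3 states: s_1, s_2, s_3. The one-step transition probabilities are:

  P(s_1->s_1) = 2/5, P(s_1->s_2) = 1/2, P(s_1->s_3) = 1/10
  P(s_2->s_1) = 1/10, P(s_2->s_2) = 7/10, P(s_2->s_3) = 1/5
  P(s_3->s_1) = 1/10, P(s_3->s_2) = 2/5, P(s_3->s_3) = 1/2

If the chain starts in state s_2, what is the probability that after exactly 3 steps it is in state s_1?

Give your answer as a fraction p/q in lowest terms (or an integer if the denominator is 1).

Answer: 139/1000

Derivation:
Computing P^3 by repeated multiplication:
P^1 =
  s_1: [2/5, 1/2, 1/10]
  s_2: [1/10, 7/10, 1/5]
  s_3: [1/10, 2/5, 1/2]
P^2 =
  s_1: [11/50, 59/100, 19/100]
  s_2: [13/100, 31/50, 1/4]
  s_3: [13/100, 53/100, 17/50]
P^3 =
  s_1: [83/500, 599/1000, 47/200]
  s_2: [139/1000, 599/1000, 131/500]
  s_3: [139/1000, 143/250, 289/1000]

(P^3)[s_2 -> s_1] = 139/1000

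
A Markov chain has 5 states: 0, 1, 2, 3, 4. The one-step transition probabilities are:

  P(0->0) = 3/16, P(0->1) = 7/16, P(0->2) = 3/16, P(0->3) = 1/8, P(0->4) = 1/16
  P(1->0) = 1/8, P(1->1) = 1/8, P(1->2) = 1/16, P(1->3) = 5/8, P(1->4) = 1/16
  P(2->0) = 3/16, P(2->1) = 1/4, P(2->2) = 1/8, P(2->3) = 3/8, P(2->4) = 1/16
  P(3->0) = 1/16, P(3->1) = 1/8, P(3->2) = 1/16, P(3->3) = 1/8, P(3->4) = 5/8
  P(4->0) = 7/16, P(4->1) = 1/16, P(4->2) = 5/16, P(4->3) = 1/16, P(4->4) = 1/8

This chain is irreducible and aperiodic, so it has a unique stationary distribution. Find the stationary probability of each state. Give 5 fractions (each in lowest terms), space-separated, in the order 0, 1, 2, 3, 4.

The stationary distribution satisfies pi = pi * P, i.e.:
  pi_0 = 3/16*pi_0 + 1/8*pi_1 + 3/16*pi_2 + 1/16*pi_3 + 7/16*pi_4
  pi_1 = 7/16*pi_0 + 1/8*pi_1 + 1/4*pi_2 + 1/8*pi_3 + 1/16*pi_4
  pi_2 = 3/16*pi_0 + 1/16*pi_1 + 1/8*pi_2 + 1/16*pi_3 + 5/16*pi_4
  pi_3 = 1/8*pi_0 + 5/8*pi_1 + 3/8*pi_2 + 1/8*pi_3 + 1/16*pi_4
  pi_4 = 1/16*pi_0 + 1/16*pi_1 + 1/16*pi_2 + 5/8*pi_3 + 1/8*pi_4
with normalization: pi_0 + pi_1 + pi_2 + pi_3 + pi_4 = 1.

Using the first 4 balance equations plus normalization, the linear system A*pi = b is:
  [-13/16, 1/8, 3/16, 1/16, 7/16] . pi = 0
  [7/16, -7/8, 1/4, 1/8, 1/16] . pi = 0
  [3/16, 1/16, -7/8, 1/16, 5/16] . pi = 0
  [1/8, 5/8, 3/8, -7/8, 1/16] . pi = 0
  [1, 1, 1, 1, 1] . pi = 1

Solving yields:
  pi_0 = 20746/104631
  pi_1 = 6709/34877
  pi_2 = 15709/104631
  pi_3 = 8557/34877
  pi_4 = 22378/104631

Verification (pi * P):
  20746/104631*3/16 + 6709/34877*1/8 + 15709/104631*3/16 + 8557/34877*1/16 + 22378/104631*7/16 = 20746/104631 = pi_0  (ok)
  20746/104631*7/16 + 6709/34877*1/8 + 15709/104631*1/4 + 8557/34877*1/8 + 22378/104631*1/16 = 6709/34877 = pi_1  (ok)
  20746/104631*3/16 + 6709/34877*1/16 + 15709/104631*1/8 + 8557/34877*1/16 + 22378/104631*5/16 = 15709/104631 = pi_2  (ok)
  20746/104631*1/8 + 6709/34877*5/8 + 15709/104631*3/8 + 8557/34877*1/8 + 22378/104631*1/16 = 8557/34877 = pi_3  (ok)
  20746/104631*1/16 + 6709/34877*1/16 + 15709/104631*1/16 + 8557/34877*5/8 + 22378/104631*1/8 = 22378/104631 = pi_4  (ok)

Answer: 20746/104631 6709/34877 15709/104631 8557/34877 22378/104631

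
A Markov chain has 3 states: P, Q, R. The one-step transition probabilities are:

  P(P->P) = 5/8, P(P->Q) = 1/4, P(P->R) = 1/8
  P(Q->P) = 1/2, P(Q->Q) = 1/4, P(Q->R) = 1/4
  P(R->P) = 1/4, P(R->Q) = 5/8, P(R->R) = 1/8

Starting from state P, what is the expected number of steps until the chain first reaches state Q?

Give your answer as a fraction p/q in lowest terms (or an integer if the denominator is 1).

Answer: 64/19

Derivation:
Let h_i = expected steps to first reach Q from state i.
Boundary: h_Q = 0.
First-step equations for the other states:
  h_P = 1 + 5/8*h_P + 1/4*h_Q + 1/8*h_R
  h_R = 1 + 1/4*h_P + 5/8*h_Q + 1/8*h_R

Substituting h_Q = 0 and rearranging gives the linear system (I - Q) h = 1:
  [3/8, -1/8] . (h_P, h_R) = 1
  [-1/4, 7/8] . (h_P, h_R) = 1

Solving yields:
  h_P = 64/19
  h_R = 40/19

Starting state is P, so the expected hitting time is h_P = 64/19.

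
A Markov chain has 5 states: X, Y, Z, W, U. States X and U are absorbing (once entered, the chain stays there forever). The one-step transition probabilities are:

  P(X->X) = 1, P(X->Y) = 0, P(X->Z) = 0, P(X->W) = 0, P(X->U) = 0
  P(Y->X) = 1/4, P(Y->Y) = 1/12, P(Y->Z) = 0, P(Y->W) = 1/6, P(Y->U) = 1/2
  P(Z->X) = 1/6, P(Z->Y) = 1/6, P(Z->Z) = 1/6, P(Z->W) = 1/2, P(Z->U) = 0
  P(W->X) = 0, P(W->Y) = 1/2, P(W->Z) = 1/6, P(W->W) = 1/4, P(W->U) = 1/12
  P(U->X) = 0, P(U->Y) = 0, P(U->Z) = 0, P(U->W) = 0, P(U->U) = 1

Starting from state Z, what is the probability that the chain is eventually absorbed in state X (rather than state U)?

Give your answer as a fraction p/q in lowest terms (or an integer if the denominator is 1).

Answer: 168/365

Derivation:
Let a_i = P(absorbed in X | start in state i).
Boundary conditions: a_X = 1, a_U = 0.
For each transient state i, a_i = sum_j P(i->j) * a_j:
  a_Y = 1/4*a_X + 1/12*a_Y + 0*a_Z + 1/6*a_W + 1/2*a_U
  a_Z = 1/6*a_X + 1/6*a_Y + 1/6*a_Z + 1/2*a_W + 0*a_U
  a_W = 0*a_X + 1/2*a_Y + 1/6*a_Z + 1/4*a_W + 1/12*a_U

Substituting a_X = 1 and a_U = 0, rearrange to (I - Q) a = r where r[i] = P(i -> X):
  [11/12, 0, -1/6] . (a_Y, a_Z, a_W) = 1/4
  [-1/6, 5/6, -1/2] . (a_Y, a_Z, a_W) = 1/6
  [-1/2, -1/6, 3/4] . (a_Y, a_Z, a_W) = 0

Solving yields:
  a_Y = 121/365
  a_Z = 168/365
  a_W = 118/365

Starting state is Z, so the absorption probability is a_Z = 168/365.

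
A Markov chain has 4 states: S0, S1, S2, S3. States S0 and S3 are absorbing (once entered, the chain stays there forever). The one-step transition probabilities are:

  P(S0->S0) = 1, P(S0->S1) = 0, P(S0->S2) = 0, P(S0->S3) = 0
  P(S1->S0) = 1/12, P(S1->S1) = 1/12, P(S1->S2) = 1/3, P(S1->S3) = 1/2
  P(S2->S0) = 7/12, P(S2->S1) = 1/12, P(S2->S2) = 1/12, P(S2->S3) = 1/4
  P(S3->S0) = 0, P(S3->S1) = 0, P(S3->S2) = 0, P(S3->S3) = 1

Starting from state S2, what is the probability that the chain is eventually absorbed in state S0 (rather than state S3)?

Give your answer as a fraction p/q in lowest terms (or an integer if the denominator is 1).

Answer: 2/3

Derivation:
Let a_i = P(absorbed in S0 | start in state i).
Boundary conditions: a_S0 = 1, a_S3 = 0.
For each transient state i, a_i = sum_j P(i->j) * a_j:
  a_S1 = 1/12*a_S0 + 1/12*a_S1 + 1/3*a_S2 + 1/2*a_S3
  a_S2 = 7/12*a_S0 + 1/12*a_S1 + 1/12*a_S2 + 1/4*a_S3

Substituting a_S0 = 1 and a_S3 = 0, rearrange to (I - Q) a = r where r[i] = P(i -> S0):
  [11/12, -1/3] . (a_S1, a_S2) = 1/12
  [-1/12, 11/12] . (a_S1, a_S2) = 7/12

Solving yields:
  a_S1 = 1/3
  a_S2 = 2/3

Starting state is S2, so the absorption probability is a_S2 = 2/3.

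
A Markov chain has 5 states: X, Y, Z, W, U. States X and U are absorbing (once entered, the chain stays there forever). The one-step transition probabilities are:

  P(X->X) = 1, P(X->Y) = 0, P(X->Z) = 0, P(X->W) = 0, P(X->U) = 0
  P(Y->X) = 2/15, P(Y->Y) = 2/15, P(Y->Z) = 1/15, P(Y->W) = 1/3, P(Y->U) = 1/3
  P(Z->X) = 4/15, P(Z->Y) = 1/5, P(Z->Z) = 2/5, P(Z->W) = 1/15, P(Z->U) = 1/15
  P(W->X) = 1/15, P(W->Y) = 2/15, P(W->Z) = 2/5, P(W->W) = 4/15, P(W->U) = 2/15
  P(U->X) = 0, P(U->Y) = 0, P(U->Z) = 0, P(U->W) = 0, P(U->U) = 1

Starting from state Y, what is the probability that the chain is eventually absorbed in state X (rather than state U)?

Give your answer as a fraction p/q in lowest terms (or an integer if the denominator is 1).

Let a_i = P(absorbed in X | start in state i).
Boundary conditions: a_X = 1, a_U = 0.
For each transient state i, a_i = sum_j P(i->j) * a_j:
  a_Y = 2/15*a_X + 2/15*a_Y + 1/15*a_Z + 1/3*a_W + 1/3*a_U
  a_Z = 4/15*a_X + 1/5*a_Y + 2/5*a_Z + 1/15*a_W + 1/15*a_U
  a_W = 1/15*a_X + 2/15*a_Y + 2/5*a_Z + 4/15*a_W + 2/15*a_U

Substituting a_X = 1 and a_U = 0, rearrange to (I - Q) a = r where r[i] = P(i -> X):
  [13/15, -1/15, -1/3] . (a_Y, a_Z, a_W) = 2/15
  [-1/5, 3/5, -1/15] . (a_Y, a_Z, a_W) = 4/15
  [-2/15, -2/5, 11/15] . (a_Y, a_Z, a_W) = 1/15

Solving yields:
  a_Y = 198/497
  a_Z = 45/71
  a_W = 253/497

Starting state is Y, so the absorption probability is a_Y = 198/497.

Answer: 198/497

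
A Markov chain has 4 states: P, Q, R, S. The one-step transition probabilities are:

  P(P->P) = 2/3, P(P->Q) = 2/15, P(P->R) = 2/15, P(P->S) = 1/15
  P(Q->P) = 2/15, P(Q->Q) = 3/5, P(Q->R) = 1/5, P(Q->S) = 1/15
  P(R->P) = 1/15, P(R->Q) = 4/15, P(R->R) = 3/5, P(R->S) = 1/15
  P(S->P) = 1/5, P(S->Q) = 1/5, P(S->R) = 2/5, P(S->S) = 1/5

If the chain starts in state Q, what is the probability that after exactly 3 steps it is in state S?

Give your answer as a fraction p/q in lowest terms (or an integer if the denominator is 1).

Computing P^3 by repeated multiplication:
P^1 =
  P: [2/3, 2/15, 2/15, 1/15]
  Q: [2/15, 3/5, 1/5, 1/15]
  R: [1/15, 4/15, 3/5, 1/15]
  S: [1/5, 1/5, 2/5, 1/5]
P^2 =
  P: [109/225, 49/225, 2/9, 17/225]
  Q: [44/225, 4/9, 64/225, 17/225]
  R: [2/15, 77/225, 101/225, 17/225]
  S: [17/75, 22/75, 29/75, 7/75]
P^3 =
  P: [1289/3375, 182/675, 917/3375, 259/3375]
  Q: [151/675, 259/675, 1066/3375, 259/3375]
  R: [202/1125, 1208/3375, 434/1125, 259/3375]
  S: [88/375, 41/125, 403/1125, 89/1125]

(P^3)[Q -> S] = 259/3375

Answer: 259/3375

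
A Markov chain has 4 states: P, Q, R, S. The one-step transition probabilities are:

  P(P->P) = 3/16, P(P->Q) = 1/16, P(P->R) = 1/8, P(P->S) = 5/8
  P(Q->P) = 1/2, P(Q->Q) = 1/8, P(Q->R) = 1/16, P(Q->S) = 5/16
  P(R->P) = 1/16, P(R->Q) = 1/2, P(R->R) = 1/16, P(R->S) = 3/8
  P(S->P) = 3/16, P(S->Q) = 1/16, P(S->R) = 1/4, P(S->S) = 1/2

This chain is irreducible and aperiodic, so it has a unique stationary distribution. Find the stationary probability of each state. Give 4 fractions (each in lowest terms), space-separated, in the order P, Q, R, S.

The stationary distribution satisfies pi = pi * P, i.e.:
  pi_P = 3/16*pi_P + 1/2*pi_Q + 1/16*pi_R + 3/16*pi_S
  pi_Q = 1/16*pi_P + 1/8*pi_Q + 1/2*pi_R + 1/16*pi_S
  pi_R = 1/8*pi_P + 1/16*pi_Q + 1/16*pi_R + 1/4*pi_S
  pi_S = 5/8*pi_P + 5/16*pi_Q + 3/8*pi_R + 1/2*pi_S
with normalization: pi_P + pi_Q + pi_R + pi_S = 1.

Using the first 3 balance equations plus normalization, the linear system A*pi = b is:
  [-13/16, 1/2, 1/16, 3/16] . pi = 0
  [1/16, -7/8, 1/2, 1/16] . pi = 0
  [1/8, 1/16, -15/16, 1/4] . pi = 0
  [1, 1, 1, 1] . pi = 1

Solving yields:
  pi_P = 1039/4906
  pi_Q = 353/2453
  pi_R = 406/2453
  pi_S = 2349/4906

Verification (pi * P):
  1039/4906*3/16 + 353/2453*1/2 + 406/2453*1/16 + 2349/4906*3/16 = 1039/4906 = pi_P  (ok)
  1039/4906*1/16 + 353/2453*1/8 + 406/2453*1/2 + 2349/4906*1/16 = 353/2453 = pi_Q  (ok)
  1039/4906*1/8 + 353/2453*1/16 + 406/2453*1/16 + 2349/4906*1/4 = 406/2453 = pi_R  (ok)
  1039/4906*5/8 + 353/2453*5/16 + 406/2453*3/8 + 2349/4906*1/2 = 2349/4906 = pi_S  (ok)

Answer: 1039/4906 353/2453 406/2453 2349/4906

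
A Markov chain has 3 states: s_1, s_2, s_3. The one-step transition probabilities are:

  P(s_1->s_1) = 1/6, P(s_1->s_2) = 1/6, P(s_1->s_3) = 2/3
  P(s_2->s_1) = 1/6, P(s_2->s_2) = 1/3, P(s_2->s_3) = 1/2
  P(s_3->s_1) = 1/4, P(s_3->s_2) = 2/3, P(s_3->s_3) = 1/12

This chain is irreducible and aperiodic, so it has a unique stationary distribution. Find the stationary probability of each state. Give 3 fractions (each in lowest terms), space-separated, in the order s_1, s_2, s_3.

The stationary distribution satisfies pi = pi * P, i.e.:
  pi_s_1 = 1/6*pi_s_1 + 1/6*pi_s_2 + 1/4*pi_s_3
  pi_s_2 = 1/6*pi_s_1 + 1/3*pi_s_2 + 2/3*pi_s_3
  pi_s_3 = 2/3*pi_s_1 + 1/2*pi_s_2 + 1/12*pi_s_3
with normalization: pi_s_1 + pi_s_2 + pi_s_3 = 1.

Using the first 2 balance equations plus normalization, the linear system A*pi = b is:
  [-5/6, 1/6, 1/4] . pi = 0
  [1/6, -2/3, 2/3] . pi = 0
  [1, 1, 1] . pi = 1

Solving yields:
  pi_s_1 = 20/101
  pi_s_2 = 43/101
  pi_s_3 = 38/101

Verification (pi * P):
  20/101*1/6 + 43/101*1/6 + 38/101*1/4 = 20/101 = pi_s_1  (ok)
  20/101*1/6 + 43/101*1/3 + 38/101*2/3 = 43/101 = pi_s_2  (ok)
  20/101*2/3 + 43/101*1/2 + 38/101*1/12 = 38/101 = pi_s_3  (ok)

Answer: 20/101 43/101 38/101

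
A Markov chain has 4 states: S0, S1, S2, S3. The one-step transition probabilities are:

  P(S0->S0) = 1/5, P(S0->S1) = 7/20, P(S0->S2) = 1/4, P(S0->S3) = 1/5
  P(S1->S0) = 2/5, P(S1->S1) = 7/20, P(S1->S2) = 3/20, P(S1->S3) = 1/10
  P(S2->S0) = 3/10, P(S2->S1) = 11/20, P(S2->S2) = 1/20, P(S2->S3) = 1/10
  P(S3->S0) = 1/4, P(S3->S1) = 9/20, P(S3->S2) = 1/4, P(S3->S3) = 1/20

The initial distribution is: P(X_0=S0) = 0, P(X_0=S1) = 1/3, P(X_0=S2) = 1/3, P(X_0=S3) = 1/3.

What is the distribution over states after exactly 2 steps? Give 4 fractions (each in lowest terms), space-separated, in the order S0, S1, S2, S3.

Answer: 371/1200 233/600 7/40 51/400

Derivation:
Propagating the distribution step by step (d_{t+1} = d_t * P):
d_0 = (S0=0, S1=1/3, S2=1/3, S3=1/3)
  d_1[S0] = 0*1/5 + 1/3*2/5 + 1/3*3/10 + 1/3*1/4 = 19/60
  d_1[S1] = 0*7/20 + 1/3*7/20 + 1/3*11/20 + 1/3*9/20 = 9/20
  d_1[S2] = 0*1/4 + 1/3*3/20 + 1/3*1/20 + 1/3*1/4 = 3/20
  d_1[S3] = 0*1/5 + 1/3*1/10 + 1/3*1/10 + 1/3*1/20 = 1/12
d_1 = (S0=19/60, S1=9/20, S2=3/20, S3=1/12)
  d_2[S0] = 19/60*1/5 + 9/20*2/5 + 3/20*3/10 + 1/12*1/4 = 371/1200
  d_2[S1] = 19/60*7/20 + 9/20*7/20 + 3/20*11/20 + 1/12*9/20 = 233/600
  d_2[S2] = 19/60*1/4 + 9/20*3/20 + 3/20*1/20 + 1/12*1/4 = 7/40
  d_2[S3] = 19/60*1/5 + 9/20*1/10 + 3/20*1/10 + 1/12*1/20 = 51/400
d_2 = (S0=371/1200, S1=233/600, S2=7/40, S3=51/400)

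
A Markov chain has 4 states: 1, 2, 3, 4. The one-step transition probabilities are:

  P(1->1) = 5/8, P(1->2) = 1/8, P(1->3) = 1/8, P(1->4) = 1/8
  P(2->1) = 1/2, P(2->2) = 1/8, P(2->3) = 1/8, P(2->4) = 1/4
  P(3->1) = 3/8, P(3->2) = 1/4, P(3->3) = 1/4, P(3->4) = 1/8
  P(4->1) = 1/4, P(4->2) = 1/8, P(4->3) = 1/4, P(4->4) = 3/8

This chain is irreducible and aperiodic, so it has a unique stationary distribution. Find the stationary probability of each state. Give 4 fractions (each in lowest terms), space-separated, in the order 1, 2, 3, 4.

The stationary distribution satisfies pi = pi * P, i.e.:
  pi_1 = 5/8*pi_1 + 1/2*pi_2 + 3/8*pi_3 + 1/4*pi_4
  pi_2 = 1/8*pi_1 + 1/8*pi_2 + 1/4*pi_3 + 1/8*pi_4
  pi_3 = 1/8*pi_1 + 1/8*pi_2 + 1/4*pi_3 + 1/4*pi_4
  pi_4 = 1/8*pi_1 + 1/4*pi_2 + 1/8*pi_3 + 3/8*pi_4
with normalization: pi_1 + pi_2 + pi_3 + pi_4 = 1.

Using the first 3 balance equations plus normalization, the linear system A*pi = b is:
  [-3/8, 1/2, 3/8, 1/4] . pi = 0
  [1/8, -7/8, 1/4, 1/8] . pi = 0
  [1/8, 1/8, -3/4, 1/4] . pi = 0
  [1, 1, 1, 1] . pi = 1

Solving yields:
  pi_1 = 33/67
  pi_2 = 49/335
  pi_3 = 57/335
  pi_4 = 64/335

Verification (pi * P):
  33/67*5/8 + 49/335*1/2 + 57/335*3/8 + 64/335*1/4 = 33/67 = pi_1  (ok)
  33/67*1/8 + 49/335*1/8 + 57/335*1/4 + 64/335*1/8 = 49/335 = pi_2  (ok)
  33/67*1/8 + 49/335*1/8 + 57/335*1/4 + 64/335*1/4 = 57/335 = pi_3  (ok)
  33/67*1/8 + 49/335*1/4 + 57/335*1/8 + 64/335*3/8 = 64/335 = pi_4  (ok)

Answer: 33/67 49/335 57/335 64/335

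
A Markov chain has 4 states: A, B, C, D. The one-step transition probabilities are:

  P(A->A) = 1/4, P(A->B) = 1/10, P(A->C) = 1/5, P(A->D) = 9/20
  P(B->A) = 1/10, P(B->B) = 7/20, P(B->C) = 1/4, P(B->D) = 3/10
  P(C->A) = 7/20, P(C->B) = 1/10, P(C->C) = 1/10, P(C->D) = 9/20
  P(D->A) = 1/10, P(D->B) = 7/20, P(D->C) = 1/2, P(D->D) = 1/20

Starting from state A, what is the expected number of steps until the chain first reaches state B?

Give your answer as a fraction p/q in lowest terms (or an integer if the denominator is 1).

Let h_i = expected steps to first reach B from state i.
Boundary: h_B = 0.
First-step equations for the other states:
  h_A = 1 + 1/4*h_A + 1/10*h_B + 1/5*h_C + 9/20*h_D
  h_C = 1 + 7/20*h_A + 1/10*h_B + 1/10*h_C + 9/20*h_D
  h_D = 1 + 1/10*h_A + 7/20*h_B + 1/2*h_C + 1/20*h_D

Substituting h_B = 0 and rearranging gives the linear system (I - Q) h = 1:
  [3/4, -1/5, -9/20] . (h_A, h_C, h_D) = 1
  [-7/20, 9/10, -9/20] . (h_A, h_C, h_D) = 1
  [-1/10, -1/2, 19/20] . (h_A, h_C, h_D) = 1

Solving yields:
  h_A = 560/101
  h_C = 560/101
  h_D = 460/101

Starting state is A, so the expected hitting time is h_A = 560/101.

Answer: 560/101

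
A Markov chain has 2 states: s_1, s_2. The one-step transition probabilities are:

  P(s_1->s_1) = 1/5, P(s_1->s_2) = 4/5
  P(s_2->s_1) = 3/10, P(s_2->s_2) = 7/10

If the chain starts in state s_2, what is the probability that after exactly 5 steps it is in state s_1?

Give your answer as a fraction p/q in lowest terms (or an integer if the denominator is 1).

Computing P^5 by repeated multiplication:
P^1 =
  s_1: [1/5, 4/5]
  s_2: [3/10, 7/10]
P^2 =
  s_1: [7/25, 18/25]
  s_2: [27/100, 73/100]
P^3 =
  s_1: [34/125, 91/125]
  s_2: [273/1000, 727/1000]
P^4 =
  s_1: [341/1250, 909/1250]
  s_2: [2727/10000, 7273/10000]
P^5 =
  s_1: [3409/12500, 9091/12500]
  s_2: [27273/100000, 72727/100000]

(P^5)[s_2 -> s_1] = 27273/100000

Answer: 27273/100000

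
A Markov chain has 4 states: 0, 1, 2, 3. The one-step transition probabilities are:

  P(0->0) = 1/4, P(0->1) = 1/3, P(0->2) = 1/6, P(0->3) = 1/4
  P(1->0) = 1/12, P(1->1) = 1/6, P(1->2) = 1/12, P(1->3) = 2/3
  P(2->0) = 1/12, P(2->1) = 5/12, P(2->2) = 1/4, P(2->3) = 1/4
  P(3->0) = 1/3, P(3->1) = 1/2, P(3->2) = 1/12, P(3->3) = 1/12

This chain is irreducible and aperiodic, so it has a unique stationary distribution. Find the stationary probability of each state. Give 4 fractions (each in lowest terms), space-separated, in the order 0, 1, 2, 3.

Answer: 83/413 101/295 248/2065 139/413

Derivation:
The stationary distribution satisfies pi = pi * P, i.e.:
  pi_0 = 1/4*pi_0 + 1/12*pi_1 + 1/12*pi_2 + 1/3*pi_3
  pi_1 = 1/3*pi_0 + 1/6*pi_1 + 5/12*pi_2 + 1/2*pi_3
  pi_2 = 1/6*pi_0 + 1/12*pi_1 + 1/4*pi_2 + 1/12*pi_3
  pi_3 = 1/4*pi_0 + 2/3*pi_1 + 1/4*pi_2 + 1/12*pi_3
with normalization: pi_0 + pi_1 + pi_2 + pi_3 = 1.

Using the first 3 balance equations plus normalization, the linear system A*pi = b is:
  [-3/4, 1/12, 1/12, 1/3] . pi = 0
  [1/3, -5/6, 5/12, 1/2] . pi = 0
  [1/6, 1/12, -3/4, 1/12] . pi = 0
  [1, 1, 1, 1] . pi = 1

Solving yields:
  pi_0 = 83/413
  pi_1 = 101/295
  pi_2 = 248/2065
  pi_3 = 139/413

Verification (pi * P):
  83/413*1/4 + 101/295*1/12 + 248/2065*1/12 + 139/413*1/3 = 83/413 = pi_0  (ok)
  83/413*1/3 + 101/295*1/6 + 248/2065*5/12 + 139/413*1/2 = 101/295 = pi_1  (ok)
  83/413*1/6 + 101/295*1/12 + 248/2065*1/4 + 139/413*1/12 = 248/2065 = pi_2  (ok)
  83/413*1/4 + 101/295*2/3 + 248/2065*1/4 + 139/413*1/12 = 139/413 = pi_3  (ok)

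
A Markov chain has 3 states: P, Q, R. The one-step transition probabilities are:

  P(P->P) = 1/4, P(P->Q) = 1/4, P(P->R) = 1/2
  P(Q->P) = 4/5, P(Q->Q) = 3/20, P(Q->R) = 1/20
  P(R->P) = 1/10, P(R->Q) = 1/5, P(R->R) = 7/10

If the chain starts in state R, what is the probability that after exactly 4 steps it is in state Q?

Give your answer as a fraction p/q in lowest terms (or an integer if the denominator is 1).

Computing P^4 by repeated multiplication:
P^1 =
  P: [1/4, 1/4, 1/2]
  Q: [4/5, 3/20, 1/20]
  R: [1/10, 1/5, 7/10]
P^2 =
  P: [5/16, 1/5, 39/80]
  Q: [13/40, 93/400, 177/400]
  R: [51/200, 39/200, 11/20]
P^3 =
  P: [459/1600, 329/1600, 203/400]
  Q: [623/2000, 1637/8000, 3871/8000]
  R: [1099/4000, 203/1000, 2089/4000]
P^4 =
  P: [9183/32000, 653/3200, 16287/32000]
  Q: [23197/80000, 6571/32000, 80751/160000]
  R: [4533/16000, 16287/80000, 5131/10000]

(P^4)[R -> Q] = 16287/80000

Answer: 16287/80000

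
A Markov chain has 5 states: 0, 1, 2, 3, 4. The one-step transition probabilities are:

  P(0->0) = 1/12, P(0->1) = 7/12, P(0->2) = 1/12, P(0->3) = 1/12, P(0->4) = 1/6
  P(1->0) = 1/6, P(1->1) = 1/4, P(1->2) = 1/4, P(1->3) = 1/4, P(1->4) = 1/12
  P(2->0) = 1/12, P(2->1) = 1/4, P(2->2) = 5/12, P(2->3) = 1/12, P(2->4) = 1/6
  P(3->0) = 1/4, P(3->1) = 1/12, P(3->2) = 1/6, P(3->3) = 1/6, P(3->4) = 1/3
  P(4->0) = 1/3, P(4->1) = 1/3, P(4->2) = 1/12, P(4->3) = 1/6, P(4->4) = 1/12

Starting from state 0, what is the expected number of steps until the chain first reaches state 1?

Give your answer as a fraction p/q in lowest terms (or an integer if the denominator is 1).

Answer: 188/83

Derivation:
Let h_i = expected steps to first reach 1 from state i.
Boundary: h_1 = 0.
First-step equations for the other states:
  h_0 = 1 + 1/12*h_0 + 7/12*h_1 + 1/12*h_2 + 1/12*h_3 + 1/6*h_4
  h_2 = 1 + 1/12*h_0 + 1/4*h_1 + 5/12*h_2 + 1/12*h_3 + 1/6*h_4
  h_3 = 1 + 1/4*h_0 + 1/12*h_1 + 1/6*h_2 + 1/6*h_3 + 1/3*h_4
  h_4 = 1 + 1/3*h_0 + 1/3*h_1 + 1/12*h_2 + 1/6*h_3 + 1/12*h_4

Substituting h_1 = 0 and rearranging gives the linear system (I - Q) h = 1:
  [11/12, -1/12, -1/12, -1/6] . (h_0, h_2, h_3, h_4) = 1
  [-1/12, 7/12, -1/12, -1/6] . (h_0, h_2, h_3, h_4) = 1
  [-1/4, -1/6, 5/6, -1/3] . (h_0, h_2, h_3, h_4) = 1
  [-1/3, -1/12, -1/6, 11/12] . (h_0, h_2, h_3, h_4) = 1

Solving yields:
  h_0 = 188/83
  h_2 = 282/83
  h_3 = 926/249
  h_4 = 722/249

Starting state is 0, so the expected hitting time is h_0 = 188/83.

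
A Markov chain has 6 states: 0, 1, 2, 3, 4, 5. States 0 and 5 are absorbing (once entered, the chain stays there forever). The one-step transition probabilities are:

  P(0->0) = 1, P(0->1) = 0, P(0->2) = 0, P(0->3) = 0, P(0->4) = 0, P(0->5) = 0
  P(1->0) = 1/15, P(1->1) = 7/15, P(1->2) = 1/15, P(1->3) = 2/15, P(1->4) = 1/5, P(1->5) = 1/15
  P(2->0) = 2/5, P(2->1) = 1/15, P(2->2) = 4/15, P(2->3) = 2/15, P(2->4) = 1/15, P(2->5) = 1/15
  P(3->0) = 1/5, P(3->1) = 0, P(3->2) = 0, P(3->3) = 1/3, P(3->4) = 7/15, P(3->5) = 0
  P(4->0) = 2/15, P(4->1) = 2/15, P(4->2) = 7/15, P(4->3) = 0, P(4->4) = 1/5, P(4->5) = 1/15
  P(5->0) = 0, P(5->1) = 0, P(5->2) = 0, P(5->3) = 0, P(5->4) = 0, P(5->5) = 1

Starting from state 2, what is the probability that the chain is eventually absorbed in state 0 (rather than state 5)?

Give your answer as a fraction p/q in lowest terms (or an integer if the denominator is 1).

Answer: 56/67

Derivation:
Let a_i = P(absorbed in 0 | start in state i).
Boundary conditions: a_0 = 1, a_5 = 0.
For each transient state i, a_i = sum_j P(i->j) * a_j:
  a_1 = 1/15*a_0 + 7/15*a_1 + 1/15*a_2 + 2/15*a_3 + 1/5*a_4 + 1/15*a_5
  a_2 = 2/5*a_0 + 1/15*a_1 + 4/15*a_2 + 2/15*a_3 + 1/15*a_4 + 1/15*a_5
  a_3 = 1/5*a_0 + 0*a_1 + 0*a_2 + 1/3*a_3 + 7/15*a_4 + 0*a_5
  a_4 = 2/15*a_0 + 2/15*a_1 + 7/15*a_2 + 0*a_3 + 1/5*a_4 + 1/15*a_5

Substituting a_0 = 1 and a_5 = 0, rearrange to (I - Q) a = r where r[i] = P(i -> 0):
  [8/15, -1/15, -2/15, -1/5] . (a_1, a_2, a_3, a_4) = 1/15
  [-1/15, 11/15, -2/15, -1/15] . (a_1, a_2, a_3, a_4) = 2/5
  [0, 0, 2/3, -7/15] . (a_1, a_2, a_3, a_4) = 1/5
  [-2/15, -7/15, 0, 4/5] . (a_1, a_2, a_3, a_4) = 2/15

Solving yields:
  a_1 = 49/67
  a_2 = 56/67
  a_3 = 113/134
  a_4 = 52/67

Starting state is 2, so the absorption probability is a_2 = 56/67.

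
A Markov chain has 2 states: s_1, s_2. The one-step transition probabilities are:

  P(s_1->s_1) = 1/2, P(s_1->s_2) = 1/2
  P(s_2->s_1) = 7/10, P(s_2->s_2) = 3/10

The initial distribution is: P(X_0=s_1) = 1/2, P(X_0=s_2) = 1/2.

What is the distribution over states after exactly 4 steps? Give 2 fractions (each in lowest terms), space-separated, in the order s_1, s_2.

Answer: 729/1250 521/1250

Derivation:
Propagating the distribution step by step (d_{t+1} = d_t * P):
d_0 = (s_1=1/2, s_2=1/2)
  d_1[s_1] = 1/2*1/2 + 1/2*7/10 = 3/5
  d_1[s_2] = 1/2*1/2 + 1/2*3/10 = 2/5
d_1 = (s_1=3/5, s_2=2/5)
  d_2[s_1] = 3/5*1/2 + 2/5*7/10 = 29/50
  d_2[s_2] = 3/5*1/2 + 2/5*3/10 = 21/50
d_2 = (s_1=29/50, s_2=21/50)
  d_3[s_1] = 29/50*1/2 + 21/50*7/10 = 73/125
  d_3[s_2] = 29/50*1/2 + 21/50*3/10 = 52/125
d_3 = (s_1=73/125, s_2=52/125)
  d_4[s_1] = 73/125*1/2 + 52/125*7/10 = 729/1250
  d_4[s_2] = 73/125*1/2 + 52/125*3/10 = 521/1250
d_4 = (s_1=729/1250, s_2=521/1250)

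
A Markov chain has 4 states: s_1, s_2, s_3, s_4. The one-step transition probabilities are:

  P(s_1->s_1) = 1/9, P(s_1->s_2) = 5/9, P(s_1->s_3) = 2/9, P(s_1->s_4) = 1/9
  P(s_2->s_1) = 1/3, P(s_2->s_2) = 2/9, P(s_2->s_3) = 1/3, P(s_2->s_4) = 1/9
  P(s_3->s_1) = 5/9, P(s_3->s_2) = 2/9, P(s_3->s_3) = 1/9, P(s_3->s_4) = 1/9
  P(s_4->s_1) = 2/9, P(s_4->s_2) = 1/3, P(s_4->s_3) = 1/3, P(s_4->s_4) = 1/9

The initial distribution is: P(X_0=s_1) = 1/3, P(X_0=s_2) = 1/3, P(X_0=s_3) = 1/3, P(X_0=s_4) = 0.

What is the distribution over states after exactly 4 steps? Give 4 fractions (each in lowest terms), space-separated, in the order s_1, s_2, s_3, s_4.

Propagating the distribution step by step (d_{t+1} = d_t * P):
d_0 = (s_1=1/3, s_2=1/3, s_3=1/3, s_4=0)
  d_1[s_1] = 1/3*1/9 + 1/3*1/3 + 1/3*5/9 + 0*2/9 = 1/3
  d_1[s_2] = 1/3*5/9 + 1/3*2/9 + 1/3*2/9 + 0*1/3 = 1/3
  d_1[s_3] = 1/3*2/9 + 1/3*1/3 + 1/3*1/9 + 0*1/3 = 2/9
  d_1[s_4] = 1/3*1/9 + 1/3*1/9 + 1/3*1/9 + 0*1/9 = 1/9
d_1 = (s_1=1/3, s_2=1/3, s_3=2/9, s_4=1/9)
  d_2[s_1] = 1/3*1/9 + 1/3*1/3 + 2/9*5/9 + 1/9*2/9 = 8/27
  d_2[s_2] = 1/3*5/9 + 1/3*2/9 + 2/9*2/9 + 1/9*1/3 = 28/81
  d_2[s_3] = 1/3*2/9 + 1/3*1/3 + 2/9*1/9 + 1/9*1/3 = 20/81
  d_2[s_4] = 1/3*1/9 + 1/3*1/9 + 2/9*1/9 + 1/9*1/9 = 1/9
d_2 = (s_1=8/27, s_2=28/81, s_3=20/81, s_4=1/9)
  d_3[s_1] = 8/27*1/9 + 28/81*1/3 + 20/81*5/9 + 1/9*2/9 = 226/729
  d_3[s_2] = 8/27*5/9 + 28/81*2/9 + 20/81*2/9 + 1/9*1/3 = 1/3
  d_3[s_3] = 8/27*2/9 + 28/81*1/3 + 20/81*1/9 + 1/9*1/3 = 179/729
  d_3[s_4] = 8/27*1/9 + 28/81*1/9 + 20/81*1/9 + 1/9*1/9 = 1/9
d_3 = (s_1=226/729, s_2=1/3, s_3=179/729, s_4=1/9)
  d_4[s_1] = 226/729*1/9 + 1/3*1/3 + 179/729*5/9 + 1/9*2/9 = 2012/6561
  d_4[s_2] = 226/729*5/9 + 1/3*2/9 + 179/729*2/9 + 1/9*1/3 = 739/2187
  d_4[s_3] = 226/729*2/9 + 1/3*1/3 + 179/729*1/9 + 1/9*1/3 = 1603/6561
  d_4[s_4] = 226/729*1/9 + 1/3*1/9 + 179/729*1/9 + 1/9*1/9 = 1/9
d_4 = (s_1=2012/6561, s_2=739/2187, s_3=1603/6561, s_4=1/9)

Answer: 2012/6561 739/2187 1603/6561 1/9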